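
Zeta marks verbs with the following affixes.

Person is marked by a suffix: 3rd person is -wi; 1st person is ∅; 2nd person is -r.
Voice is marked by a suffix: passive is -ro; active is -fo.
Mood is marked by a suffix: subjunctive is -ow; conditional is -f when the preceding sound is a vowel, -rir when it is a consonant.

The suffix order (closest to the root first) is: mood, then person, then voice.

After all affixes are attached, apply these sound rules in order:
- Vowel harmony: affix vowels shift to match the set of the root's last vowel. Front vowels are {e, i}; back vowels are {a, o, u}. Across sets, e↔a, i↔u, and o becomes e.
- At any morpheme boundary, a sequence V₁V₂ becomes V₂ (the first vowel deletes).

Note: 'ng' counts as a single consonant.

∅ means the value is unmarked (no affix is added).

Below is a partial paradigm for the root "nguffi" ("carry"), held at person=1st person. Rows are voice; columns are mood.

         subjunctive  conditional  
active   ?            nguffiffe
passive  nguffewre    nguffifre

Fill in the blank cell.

nguffewfe

Attach mood subjunctive -ow → nguffiow.
person = 1st person: zero marking, form stays nguffiow.
Attach voice active -fo → nguffiowfo.
Apply vowel harmony: nguffiowfo → nguffiewfe.
Apply vowel deletion: nguffiewfe → nguffewfe.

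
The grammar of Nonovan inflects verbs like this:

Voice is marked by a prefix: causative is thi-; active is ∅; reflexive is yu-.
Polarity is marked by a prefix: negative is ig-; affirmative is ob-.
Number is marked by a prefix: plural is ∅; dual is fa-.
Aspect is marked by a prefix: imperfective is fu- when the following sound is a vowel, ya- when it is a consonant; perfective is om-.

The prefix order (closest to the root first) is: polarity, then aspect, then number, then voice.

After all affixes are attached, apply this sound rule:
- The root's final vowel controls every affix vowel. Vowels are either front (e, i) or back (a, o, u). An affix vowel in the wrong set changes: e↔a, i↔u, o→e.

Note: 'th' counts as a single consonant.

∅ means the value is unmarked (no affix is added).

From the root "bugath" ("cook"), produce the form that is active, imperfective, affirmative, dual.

fafuobbugath

Attach polarity affirmative ob- → obbugath.
Attach aspect imperfective fu- (before vowel 'o') → fuobbugath.
Attach number dual fa- → fafuobbugath.
voice = active: zero marking, form stays fafuobbugath.
Vowel harmony: no change.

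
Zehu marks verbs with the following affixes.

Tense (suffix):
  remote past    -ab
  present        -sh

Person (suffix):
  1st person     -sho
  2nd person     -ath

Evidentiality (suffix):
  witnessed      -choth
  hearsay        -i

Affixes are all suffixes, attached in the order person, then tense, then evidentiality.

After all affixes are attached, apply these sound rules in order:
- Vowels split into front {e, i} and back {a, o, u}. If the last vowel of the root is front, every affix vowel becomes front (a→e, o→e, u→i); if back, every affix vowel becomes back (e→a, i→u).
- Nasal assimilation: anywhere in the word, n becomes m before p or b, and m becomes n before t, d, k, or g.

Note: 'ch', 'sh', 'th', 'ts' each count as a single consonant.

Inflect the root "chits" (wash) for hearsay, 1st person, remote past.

chitssheebi

Attach person 1st person -sho → chitssho.
Attach tense remote past -ab → chitsshoab.
Attach evidentiality hearsay -i → chitsshoabi.
Apply vowel harmony: chitsshoabi → chitssheebi.
Nasal assimilation: no change.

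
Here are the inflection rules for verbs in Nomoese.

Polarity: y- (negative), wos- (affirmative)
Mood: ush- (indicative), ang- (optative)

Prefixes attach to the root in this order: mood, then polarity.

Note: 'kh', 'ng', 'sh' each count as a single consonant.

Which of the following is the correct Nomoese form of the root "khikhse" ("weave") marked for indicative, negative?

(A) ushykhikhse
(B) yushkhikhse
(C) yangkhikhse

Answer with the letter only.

B

Attach mood indicative ush- → ushkhikhse.
Attach polarity negative y- → yushkhikhse.
So the correct form is yushkhikhse, option (B).
(A) ushykhikhse is wrong: it has the affixes in the wrong order.
(C) yangkhikhse is wrong: it uses optative instead of indicative for mood.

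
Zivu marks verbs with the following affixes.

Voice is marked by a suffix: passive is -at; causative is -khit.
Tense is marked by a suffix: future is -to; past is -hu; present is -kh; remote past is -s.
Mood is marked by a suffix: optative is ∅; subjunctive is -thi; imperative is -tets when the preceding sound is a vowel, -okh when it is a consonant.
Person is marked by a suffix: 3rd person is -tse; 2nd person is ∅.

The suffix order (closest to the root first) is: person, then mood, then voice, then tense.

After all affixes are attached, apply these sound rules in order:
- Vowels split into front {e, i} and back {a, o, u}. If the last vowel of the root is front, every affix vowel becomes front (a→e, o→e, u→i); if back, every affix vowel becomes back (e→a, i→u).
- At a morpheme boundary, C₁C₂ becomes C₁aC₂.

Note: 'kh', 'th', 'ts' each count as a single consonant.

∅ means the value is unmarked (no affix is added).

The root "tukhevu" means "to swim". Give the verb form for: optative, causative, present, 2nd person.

tukhevukhutakh

person = 2nd person: zero marking, form stays tukhevu.
mood = optative: zero marking, form stays tukhevu.
Attach voice causative -khit → tukhevukhit.
Attach tense present -kh → tukhevukhitkh.
Apply vowel harmony: tukhevukhitkh → tukhevukhutkh.
Apply epenthesis: tukhevukhutkh → tukhevukhutakh.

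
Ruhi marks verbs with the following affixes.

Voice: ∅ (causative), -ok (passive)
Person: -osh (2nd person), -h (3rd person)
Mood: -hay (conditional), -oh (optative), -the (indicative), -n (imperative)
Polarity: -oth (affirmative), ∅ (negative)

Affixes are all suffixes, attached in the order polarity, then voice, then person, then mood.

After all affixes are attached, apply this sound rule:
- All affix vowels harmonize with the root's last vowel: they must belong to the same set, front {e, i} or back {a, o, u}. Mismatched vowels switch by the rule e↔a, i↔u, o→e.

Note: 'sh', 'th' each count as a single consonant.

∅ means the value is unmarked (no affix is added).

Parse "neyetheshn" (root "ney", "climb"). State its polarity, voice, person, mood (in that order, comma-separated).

affirmative, causative, 2nd person, imperative

Segment: ney-oth-osh-n.
polarity: -oth → affirmative.
voice: ∅ → causative.
person: -osh → 2nd person.
mood: -n → imperative.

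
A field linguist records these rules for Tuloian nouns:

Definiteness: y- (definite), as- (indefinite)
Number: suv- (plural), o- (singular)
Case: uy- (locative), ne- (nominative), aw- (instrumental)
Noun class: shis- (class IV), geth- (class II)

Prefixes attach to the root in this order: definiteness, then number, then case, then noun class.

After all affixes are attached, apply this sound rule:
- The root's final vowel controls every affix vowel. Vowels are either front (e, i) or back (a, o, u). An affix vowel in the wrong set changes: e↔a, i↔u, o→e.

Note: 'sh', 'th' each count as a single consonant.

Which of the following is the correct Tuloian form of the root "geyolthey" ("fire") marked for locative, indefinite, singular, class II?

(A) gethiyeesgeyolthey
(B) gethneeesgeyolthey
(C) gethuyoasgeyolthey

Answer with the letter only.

A

Attach definiteness indefinite as- → asgeyolthey.
Attach number singular o- → oasgeyolthey.
Attach case locative uy- → uyoasgeyolthey.
Attach noun class class II geth- → gethuyoasgeyolthey.
Apply vowel harmony: gethuyoasgeyolthey → gethiyeesgeyolthey.
So the correct form is gethiyeesgeyolthey, option (A).
(C) gethuyoasgeyolthey is wrong: it fails to apply the sound rule(s).
(B) gethneeesgeyolthey is wrong: it uses nominative instead of locative for case.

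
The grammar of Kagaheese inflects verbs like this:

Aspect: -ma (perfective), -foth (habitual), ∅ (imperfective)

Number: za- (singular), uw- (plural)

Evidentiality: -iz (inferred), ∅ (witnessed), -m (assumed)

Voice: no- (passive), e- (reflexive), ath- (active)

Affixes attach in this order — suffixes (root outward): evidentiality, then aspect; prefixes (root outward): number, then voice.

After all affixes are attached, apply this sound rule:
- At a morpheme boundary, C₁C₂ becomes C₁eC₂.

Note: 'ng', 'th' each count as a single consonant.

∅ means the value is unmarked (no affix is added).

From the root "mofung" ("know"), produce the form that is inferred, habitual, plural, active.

Attach number plural uw- → uwmofung.
Attach evidentiality inferred -iz → uwmofungiz.
Attach voice active ath- → athuwmofungiz.
Attach aspect habitual -foth → athuwmofungizfoth.
Apply epenthesis: athuwmofungizfoth → athuwemofungizefoth.

athuwemofungizefoth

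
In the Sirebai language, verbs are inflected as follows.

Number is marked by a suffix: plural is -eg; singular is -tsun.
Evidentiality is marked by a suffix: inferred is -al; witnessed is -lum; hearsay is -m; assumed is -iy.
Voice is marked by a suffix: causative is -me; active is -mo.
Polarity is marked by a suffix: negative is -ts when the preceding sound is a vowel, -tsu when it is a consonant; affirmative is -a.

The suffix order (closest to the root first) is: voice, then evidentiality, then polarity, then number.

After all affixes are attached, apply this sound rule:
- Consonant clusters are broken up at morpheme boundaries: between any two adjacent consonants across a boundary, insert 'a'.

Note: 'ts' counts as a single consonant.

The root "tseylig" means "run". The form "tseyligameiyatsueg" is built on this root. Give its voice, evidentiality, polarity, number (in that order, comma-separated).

causative, assumed, negative, plural

Segment: tseylig-me-iy-tsu-eg.
voice: -me → causative.
evidentiality: -iy → assumed.
polarity: -ts/tsu → negative.
number: -eg → plural.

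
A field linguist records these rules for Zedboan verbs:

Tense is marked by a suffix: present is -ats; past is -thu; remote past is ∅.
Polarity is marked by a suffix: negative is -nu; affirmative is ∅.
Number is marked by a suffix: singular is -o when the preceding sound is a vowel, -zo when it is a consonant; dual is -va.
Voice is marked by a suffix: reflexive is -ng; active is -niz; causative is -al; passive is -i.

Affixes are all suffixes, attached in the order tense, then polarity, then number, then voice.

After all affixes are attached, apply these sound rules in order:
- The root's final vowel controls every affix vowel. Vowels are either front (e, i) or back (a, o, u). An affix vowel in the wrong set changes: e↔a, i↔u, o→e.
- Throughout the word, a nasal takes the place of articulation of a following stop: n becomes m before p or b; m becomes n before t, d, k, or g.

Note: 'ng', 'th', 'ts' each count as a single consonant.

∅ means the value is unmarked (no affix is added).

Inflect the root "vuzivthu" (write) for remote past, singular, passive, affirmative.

tense = remote past: zero marking, form stays vuzivthu.
polarity = affirmative: zero marking, form stays vuzivthu.
Attach number singular -o (after vowel 'u') → vuzivthuo.
Attach voice passive -i → vuzivthuoi.
Apply vowel harmony: vuzivthuoi → vuzivthuou.
Nasal assimilation: no change.

vuzivthuou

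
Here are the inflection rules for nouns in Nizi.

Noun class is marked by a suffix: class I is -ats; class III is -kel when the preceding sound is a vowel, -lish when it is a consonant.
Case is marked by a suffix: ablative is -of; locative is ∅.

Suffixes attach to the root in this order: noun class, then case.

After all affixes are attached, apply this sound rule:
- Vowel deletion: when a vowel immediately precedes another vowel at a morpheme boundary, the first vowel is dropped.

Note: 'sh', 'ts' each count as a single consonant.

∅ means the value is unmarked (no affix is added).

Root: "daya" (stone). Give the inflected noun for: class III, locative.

Attach noun class class III -kel (after vowel 'a') → dayakel.
case = locative: zero marking, form stays dayakel.
Vowel deletion: no change.

dayakel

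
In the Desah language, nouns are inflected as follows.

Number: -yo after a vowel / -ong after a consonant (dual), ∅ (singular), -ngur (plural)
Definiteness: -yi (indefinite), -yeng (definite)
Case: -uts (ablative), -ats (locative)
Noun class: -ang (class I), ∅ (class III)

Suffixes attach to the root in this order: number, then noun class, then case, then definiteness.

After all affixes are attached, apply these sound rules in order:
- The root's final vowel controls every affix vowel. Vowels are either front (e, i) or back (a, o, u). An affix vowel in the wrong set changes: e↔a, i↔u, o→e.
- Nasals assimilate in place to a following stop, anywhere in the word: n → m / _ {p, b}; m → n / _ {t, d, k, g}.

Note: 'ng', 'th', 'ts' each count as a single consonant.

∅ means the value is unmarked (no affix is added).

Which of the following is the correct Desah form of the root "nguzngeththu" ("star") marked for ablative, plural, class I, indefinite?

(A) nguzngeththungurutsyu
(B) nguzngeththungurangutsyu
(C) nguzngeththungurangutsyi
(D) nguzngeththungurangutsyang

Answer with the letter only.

B

Attach number plural -ngur → nguzngeththungur.
Attach noun class class I -ang → nguzngeththungurang.
Attach case ablative -uts → nguzngeththunguranguts.
Attach definiteness indefinite -yi → nguzngeththungurangutsyi.
Apply vowel harmony: nguzngeththungurangutsyi → nguzngeththungurangutsyu.
Nasal assimilation: no change.
So the correct form is nguzngeththungurangutsyu, option (B).
(D) nguzngeththungurangutsyang is wrong: it uses definite instead of indefinite for definiteness.
(A) nguzngeththungurutsyu is wrong: it uses class III instead of class I for noun class.
(C) nguzngeththungurangutsyi is wrong: it fails to apply the sound rule(s).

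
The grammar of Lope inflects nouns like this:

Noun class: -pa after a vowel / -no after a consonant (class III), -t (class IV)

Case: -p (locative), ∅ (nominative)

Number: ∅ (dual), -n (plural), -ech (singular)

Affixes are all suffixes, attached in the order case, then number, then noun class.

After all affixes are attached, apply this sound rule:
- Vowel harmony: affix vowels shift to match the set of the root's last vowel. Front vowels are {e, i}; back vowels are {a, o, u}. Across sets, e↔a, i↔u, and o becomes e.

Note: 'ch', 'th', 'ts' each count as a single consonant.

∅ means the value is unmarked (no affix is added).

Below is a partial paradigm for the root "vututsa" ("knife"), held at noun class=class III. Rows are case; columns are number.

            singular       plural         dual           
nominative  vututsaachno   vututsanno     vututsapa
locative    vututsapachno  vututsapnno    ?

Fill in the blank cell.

vututsapno

Attach case locative -p → vututsap.
number = dual: zero marking, form stays vututsap.
Attach noun class class III -no (after consonant 'p') → vututsapno.
Vowel harmony: no change.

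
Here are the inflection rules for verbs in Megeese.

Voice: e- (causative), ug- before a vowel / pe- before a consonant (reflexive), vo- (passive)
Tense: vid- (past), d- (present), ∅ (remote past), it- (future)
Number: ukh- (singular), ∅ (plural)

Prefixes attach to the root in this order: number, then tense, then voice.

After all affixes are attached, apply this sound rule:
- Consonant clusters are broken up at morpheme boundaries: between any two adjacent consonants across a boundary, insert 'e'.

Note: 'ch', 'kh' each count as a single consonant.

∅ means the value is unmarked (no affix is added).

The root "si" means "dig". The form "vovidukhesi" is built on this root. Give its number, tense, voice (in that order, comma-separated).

singular, past, passive

Segment: vo-vid-ukh-si.
number: ukh- → singular.
tense: vid- → past.
voice: vo- → passive.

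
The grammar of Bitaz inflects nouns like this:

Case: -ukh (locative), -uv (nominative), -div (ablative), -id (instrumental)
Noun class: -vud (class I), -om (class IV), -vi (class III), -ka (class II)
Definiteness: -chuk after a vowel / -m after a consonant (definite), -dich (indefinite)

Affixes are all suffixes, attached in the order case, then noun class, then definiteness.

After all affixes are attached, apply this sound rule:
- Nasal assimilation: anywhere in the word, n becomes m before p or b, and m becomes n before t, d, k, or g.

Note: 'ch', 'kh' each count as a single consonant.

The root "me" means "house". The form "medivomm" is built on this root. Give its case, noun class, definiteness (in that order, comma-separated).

Segment: me-div-om-m.
case: -div → ablative.
noun class: -om → class IV.
definiteness: -chuk/m → definite.

ablative, class IV, definite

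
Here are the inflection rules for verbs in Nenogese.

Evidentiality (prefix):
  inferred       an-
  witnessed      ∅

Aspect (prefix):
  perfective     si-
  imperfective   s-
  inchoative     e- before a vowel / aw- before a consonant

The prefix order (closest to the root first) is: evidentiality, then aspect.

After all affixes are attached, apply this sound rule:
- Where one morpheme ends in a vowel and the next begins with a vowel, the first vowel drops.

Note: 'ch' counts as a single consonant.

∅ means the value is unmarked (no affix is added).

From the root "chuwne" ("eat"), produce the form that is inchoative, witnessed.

awchuwne

evidentiality = witnessed: zero marking, form stays chuwne.
Attach aspect inchoative aw- (before consonant 'ch') → awchuwne.
Vowel deletion: no change.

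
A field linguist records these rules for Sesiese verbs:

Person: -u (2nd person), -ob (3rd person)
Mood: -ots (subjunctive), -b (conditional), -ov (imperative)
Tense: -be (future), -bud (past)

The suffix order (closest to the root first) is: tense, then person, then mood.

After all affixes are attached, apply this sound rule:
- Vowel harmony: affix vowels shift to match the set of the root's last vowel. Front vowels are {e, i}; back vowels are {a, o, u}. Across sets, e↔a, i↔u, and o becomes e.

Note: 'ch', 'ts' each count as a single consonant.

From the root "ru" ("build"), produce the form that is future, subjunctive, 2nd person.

rubauots

Attach tense future -be → rube.
Attach person 2nd person -u → rubeu.
Attach mood subjunctive -ots → rubeuots.
Apply vowel harmony: rubeuots → rubauots.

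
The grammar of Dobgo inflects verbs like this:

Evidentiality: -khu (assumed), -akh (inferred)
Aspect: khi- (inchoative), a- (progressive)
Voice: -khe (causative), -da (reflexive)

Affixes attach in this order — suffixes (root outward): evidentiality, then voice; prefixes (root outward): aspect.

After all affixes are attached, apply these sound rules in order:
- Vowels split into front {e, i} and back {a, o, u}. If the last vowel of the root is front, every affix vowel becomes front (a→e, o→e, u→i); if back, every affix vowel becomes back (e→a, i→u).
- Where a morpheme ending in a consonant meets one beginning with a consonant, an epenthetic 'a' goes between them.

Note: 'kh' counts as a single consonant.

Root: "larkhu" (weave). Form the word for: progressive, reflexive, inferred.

Attach evidentiality inferred -akh → larkhuakh.
Attach aspect progressive a- → alarkhuakh.
Attach voice reflexive -da → alarkhuakhda.
Vowel harmony: no change.
Apply epenthesis: alarkhuakhda → alarkhuakhada.

alarkhuakhada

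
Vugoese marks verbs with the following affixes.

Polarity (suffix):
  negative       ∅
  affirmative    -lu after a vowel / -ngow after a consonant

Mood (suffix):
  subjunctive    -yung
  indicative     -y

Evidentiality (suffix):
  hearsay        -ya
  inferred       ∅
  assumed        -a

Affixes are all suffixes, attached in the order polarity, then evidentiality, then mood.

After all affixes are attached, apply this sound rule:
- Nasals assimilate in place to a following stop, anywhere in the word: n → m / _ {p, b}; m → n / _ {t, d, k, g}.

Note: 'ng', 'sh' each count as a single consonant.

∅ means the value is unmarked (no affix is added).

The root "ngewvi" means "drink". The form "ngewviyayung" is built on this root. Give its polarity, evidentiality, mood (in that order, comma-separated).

negative, hearsay, subjunctive

Segment: ngewvi-ya-yung.
polarity: ∅ → negative.
evidentiality: -ya → hearsay.
mood: -yung → subjunctive.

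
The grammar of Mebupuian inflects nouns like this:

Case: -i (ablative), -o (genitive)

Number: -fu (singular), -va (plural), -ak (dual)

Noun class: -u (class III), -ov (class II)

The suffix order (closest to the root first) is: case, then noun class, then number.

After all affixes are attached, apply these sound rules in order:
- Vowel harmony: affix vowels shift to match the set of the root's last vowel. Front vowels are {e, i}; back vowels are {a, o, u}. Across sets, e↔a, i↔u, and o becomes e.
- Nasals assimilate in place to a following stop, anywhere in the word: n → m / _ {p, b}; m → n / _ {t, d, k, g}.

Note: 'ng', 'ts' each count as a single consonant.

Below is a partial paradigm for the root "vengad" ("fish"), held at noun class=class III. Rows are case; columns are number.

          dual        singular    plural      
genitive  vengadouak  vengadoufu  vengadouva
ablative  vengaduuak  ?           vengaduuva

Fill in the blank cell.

vengaduufu

Attach case ablative -i → vengadi.
Attach noun class class III -u → vengadiu.
Attach number singular -fu → vengadiufu.
Apply vowel harmony: vengadiufu → vengaduufu.
Nasal assimilation: no change.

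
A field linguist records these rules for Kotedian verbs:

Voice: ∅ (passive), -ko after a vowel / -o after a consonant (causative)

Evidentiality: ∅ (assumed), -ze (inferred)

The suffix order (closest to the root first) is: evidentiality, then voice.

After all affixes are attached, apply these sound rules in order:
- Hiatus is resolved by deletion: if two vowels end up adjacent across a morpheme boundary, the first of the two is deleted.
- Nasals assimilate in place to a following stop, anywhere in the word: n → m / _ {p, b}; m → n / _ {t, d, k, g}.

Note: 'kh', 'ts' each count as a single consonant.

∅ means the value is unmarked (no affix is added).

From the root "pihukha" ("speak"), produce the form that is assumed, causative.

evidentiality = assumed: zero marking, form stays pihukha.
Attach voice causative -ko (after vowel 'a') → pihukhako.
Vowel deletion: no change.
Nasal assimilation: no change.

pihukhako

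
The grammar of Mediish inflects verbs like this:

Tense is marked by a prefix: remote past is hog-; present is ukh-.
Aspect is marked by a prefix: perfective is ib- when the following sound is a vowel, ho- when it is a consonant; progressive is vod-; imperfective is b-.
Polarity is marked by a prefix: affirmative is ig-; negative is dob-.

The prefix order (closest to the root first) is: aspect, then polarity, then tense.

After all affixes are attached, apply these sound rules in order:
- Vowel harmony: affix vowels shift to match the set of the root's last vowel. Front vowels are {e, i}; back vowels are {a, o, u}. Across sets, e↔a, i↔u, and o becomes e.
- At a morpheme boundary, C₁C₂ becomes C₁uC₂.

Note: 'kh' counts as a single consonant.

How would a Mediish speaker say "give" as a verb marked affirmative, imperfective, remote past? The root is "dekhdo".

Attach aspect imperfective b- → bdekhdo.
Attach polarity affirmative ig- → igbdekhdo.
Attach tense remote past hog- → hogigbdekhdo.
Apply vowel harmony: hogigbdekhdo → hogugbdekhdo.
Apply epenthesis: hogugbdekhdo → hogugubudekhdo.

hogugubudekhdo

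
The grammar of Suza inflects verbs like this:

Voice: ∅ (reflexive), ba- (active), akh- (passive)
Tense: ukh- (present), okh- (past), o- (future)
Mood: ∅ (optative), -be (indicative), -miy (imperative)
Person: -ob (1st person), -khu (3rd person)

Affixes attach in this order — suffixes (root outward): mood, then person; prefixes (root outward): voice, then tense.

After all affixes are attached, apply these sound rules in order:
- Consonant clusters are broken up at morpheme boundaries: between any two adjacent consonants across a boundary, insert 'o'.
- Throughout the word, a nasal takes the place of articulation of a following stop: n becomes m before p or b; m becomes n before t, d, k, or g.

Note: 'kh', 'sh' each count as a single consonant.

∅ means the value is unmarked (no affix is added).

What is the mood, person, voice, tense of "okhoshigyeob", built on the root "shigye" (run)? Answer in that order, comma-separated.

optative, 1st person, reflexive, past

Segment: okh-shigye-ob.
mood: ∅ → optative.
person: -ob → 1st person.
voice: ∅ → reflexive.
tense: okh- → past.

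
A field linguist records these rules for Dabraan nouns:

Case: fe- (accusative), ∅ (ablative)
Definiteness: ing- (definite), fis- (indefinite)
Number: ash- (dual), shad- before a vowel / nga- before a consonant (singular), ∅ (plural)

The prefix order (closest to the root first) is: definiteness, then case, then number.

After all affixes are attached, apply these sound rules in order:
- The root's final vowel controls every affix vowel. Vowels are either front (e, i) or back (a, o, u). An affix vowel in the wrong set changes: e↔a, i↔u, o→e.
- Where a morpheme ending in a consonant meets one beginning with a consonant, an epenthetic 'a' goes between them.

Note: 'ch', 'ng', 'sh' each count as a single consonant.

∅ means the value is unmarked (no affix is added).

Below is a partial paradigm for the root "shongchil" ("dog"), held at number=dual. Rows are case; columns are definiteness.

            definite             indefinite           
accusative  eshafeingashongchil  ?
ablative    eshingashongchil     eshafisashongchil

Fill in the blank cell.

Attach definiteness indefinite fis- → fisshongchil.
Attach case accusative fe- → fefisshongchil.
Attach number dual ash- → ashfefisshongchil.
Apply vowel harmony: ashfefisshongchil → eshfefisshongchil.
Apply epenthesis: eshfefisshongchil → eshafefisashongchil.

eshafefisashongchil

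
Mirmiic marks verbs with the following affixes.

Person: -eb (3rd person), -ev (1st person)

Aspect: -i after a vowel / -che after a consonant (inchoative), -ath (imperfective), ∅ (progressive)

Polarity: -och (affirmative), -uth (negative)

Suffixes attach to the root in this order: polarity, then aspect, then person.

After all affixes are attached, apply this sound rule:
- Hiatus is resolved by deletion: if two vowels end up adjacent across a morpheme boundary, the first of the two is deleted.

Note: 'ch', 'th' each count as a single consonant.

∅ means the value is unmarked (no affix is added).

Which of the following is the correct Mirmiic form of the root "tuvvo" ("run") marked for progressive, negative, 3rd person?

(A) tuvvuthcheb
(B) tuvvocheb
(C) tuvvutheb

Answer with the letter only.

Attach polarity negative -uth → tuvvouth.
aspect = progressive: zero marking, form stays tuvvouth.
Attach person 3rd person -eb → tuvvoutheb.
Apply vowel deletion: tuvvoutheb → tuvvutheb.
So the correct form is tuvvutheb, option (C).
(B) tuvvocheb is wrong: it uses affirmative instead of negative for polarity.
(A) tuvvuthcheb is wrong: it uses inchoative instead of progressive for aspect.

C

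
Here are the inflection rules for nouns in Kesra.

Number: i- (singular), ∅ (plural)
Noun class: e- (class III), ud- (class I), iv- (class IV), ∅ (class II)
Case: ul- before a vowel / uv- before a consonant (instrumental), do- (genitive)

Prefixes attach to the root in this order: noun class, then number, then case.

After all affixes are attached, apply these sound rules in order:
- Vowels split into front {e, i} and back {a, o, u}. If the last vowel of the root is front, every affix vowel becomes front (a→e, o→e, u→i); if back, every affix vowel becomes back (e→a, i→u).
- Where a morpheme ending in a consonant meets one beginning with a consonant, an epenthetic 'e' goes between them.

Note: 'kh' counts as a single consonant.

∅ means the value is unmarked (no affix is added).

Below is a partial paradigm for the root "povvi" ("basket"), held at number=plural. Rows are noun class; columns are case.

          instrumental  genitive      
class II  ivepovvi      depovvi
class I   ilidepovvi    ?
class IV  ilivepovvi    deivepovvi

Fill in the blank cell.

Attach noun class class I ud- → udpovvi.
number = plural: zero marking, form stays udpovvi.
Attach case genitive do- → doudpovvi.
Apply vowel harmony: doudpovvi → deidpovvi.
Apply epenthesis: deidpovvi → deidepovvi.

deidepovvi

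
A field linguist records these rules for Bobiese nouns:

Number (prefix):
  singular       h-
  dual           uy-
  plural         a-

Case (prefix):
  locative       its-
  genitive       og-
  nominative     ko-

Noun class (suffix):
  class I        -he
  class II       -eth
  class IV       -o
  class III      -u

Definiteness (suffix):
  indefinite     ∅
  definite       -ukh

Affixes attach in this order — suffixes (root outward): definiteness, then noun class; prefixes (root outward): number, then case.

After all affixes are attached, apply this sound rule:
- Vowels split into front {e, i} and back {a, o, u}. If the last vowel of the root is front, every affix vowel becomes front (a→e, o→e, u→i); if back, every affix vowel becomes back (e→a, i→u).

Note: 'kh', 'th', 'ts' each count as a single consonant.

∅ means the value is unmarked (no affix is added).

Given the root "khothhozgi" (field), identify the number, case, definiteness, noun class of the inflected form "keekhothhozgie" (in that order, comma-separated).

plural, nominative, indefinite, class IV

Segment: ko-a-khothhozgi-o.
number: a- → plural.
case: ko- → nominative.
definiteness: ∅ → indefinite.
noun class: -o → class IV.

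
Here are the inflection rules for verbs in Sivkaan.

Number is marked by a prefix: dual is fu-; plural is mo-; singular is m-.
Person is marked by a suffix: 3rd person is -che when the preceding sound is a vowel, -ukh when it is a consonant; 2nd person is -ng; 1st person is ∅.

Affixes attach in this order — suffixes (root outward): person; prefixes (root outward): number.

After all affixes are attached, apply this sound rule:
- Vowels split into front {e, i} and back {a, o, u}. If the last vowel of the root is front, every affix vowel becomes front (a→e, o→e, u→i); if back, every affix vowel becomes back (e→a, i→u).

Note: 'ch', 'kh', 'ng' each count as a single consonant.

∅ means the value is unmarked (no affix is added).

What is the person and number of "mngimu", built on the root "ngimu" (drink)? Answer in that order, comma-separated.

Segment: m-ngimu.
person: ∅ → 1st person.
number: m- → singular.

1st person, singular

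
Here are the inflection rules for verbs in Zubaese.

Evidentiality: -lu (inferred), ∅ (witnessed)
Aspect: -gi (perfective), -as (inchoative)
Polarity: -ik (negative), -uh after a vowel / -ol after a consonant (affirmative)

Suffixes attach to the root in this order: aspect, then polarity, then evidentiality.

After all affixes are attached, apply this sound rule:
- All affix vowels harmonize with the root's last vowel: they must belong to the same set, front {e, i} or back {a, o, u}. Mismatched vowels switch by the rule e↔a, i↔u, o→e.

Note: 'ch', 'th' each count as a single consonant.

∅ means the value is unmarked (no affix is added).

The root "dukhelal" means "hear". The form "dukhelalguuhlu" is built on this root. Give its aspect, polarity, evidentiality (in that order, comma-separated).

Segment: dukhelal-gi-uh-lu.
aspect: -gi → perfective.
polarity: -uh/ol → affirmative.
evidentiality: -lu → inferred.

perfective, affirmative, inferred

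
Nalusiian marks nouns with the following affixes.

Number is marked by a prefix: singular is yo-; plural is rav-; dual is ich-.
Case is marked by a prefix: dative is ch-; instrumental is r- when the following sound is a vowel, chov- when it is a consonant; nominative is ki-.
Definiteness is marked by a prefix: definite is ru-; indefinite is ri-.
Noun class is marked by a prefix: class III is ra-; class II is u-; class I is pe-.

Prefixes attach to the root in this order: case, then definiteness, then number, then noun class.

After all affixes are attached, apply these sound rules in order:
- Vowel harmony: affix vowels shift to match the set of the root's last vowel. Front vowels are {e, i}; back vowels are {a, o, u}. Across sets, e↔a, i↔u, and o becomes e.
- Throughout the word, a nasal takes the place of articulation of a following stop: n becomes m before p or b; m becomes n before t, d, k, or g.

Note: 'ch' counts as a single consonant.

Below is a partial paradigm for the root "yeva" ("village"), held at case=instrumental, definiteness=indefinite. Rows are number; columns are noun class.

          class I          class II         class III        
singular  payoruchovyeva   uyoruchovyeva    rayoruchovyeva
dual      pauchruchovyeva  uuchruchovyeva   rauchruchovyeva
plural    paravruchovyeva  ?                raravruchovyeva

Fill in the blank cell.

Attach case instrumental chov- (before consonant 'y') → chovyeva.
Attach definiteness indefinite ri- → richovyeva.
Attach number plural rav- → ravrichovyeva.
Attach noun class class II u- → uravrichovyeva.
Apply vowel harmony: uravrichovyeva → uravruchovyeva.
Nasal assimilation: no change.

uravruchovyeva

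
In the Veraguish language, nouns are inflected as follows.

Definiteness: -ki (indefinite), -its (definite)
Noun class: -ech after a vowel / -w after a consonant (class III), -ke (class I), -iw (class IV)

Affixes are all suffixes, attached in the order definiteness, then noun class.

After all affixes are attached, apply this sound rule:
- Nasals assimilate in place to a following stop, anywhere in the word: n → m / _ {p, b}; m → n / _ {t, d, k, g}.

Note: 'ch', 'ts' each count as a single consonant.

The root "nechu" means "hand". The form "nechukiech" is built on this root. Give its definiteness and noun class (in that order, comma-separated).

Segment: nechu-ki-ech.
definiteness: -ki → indefinite.
noun class: -ech/w → class III.

indefinite, class III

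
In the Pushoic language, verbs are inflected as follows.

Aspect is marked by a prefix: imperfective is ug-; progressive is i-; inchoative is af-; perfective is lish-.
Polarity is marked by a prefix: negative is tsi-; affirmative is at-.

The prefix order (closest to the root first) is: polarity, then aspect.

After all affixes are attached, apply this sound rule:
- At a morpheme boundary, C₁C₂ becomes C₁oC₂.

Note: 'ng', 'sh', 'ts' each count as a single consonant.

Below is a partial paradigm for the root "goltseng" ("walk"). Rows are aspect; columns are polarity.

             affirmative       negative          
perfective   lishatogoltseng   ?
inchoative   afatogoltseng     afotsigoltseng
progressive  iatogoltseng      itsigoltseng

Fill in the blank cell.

Attach polarity negative tsi- → tsigoltseng.
Attach aspect perfective lish- → lishtsigoltseng.
Apply epenthesis: lishtsigoltseng → lishotsigoltseng.

lishotsigoltseng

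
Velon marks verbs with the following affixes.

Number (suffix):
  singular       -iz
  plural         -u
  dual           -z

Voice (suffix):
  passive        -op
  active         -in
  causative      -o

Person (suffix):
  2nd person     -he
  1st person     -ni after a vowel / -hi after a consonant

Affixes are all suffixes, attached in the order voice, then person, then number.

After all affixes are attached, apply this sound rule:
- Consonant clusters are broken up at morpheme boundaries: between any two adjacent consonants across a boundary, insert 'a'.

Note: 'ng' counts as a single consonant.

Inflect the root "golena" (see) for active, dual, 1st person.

Attach voice active -in → golenain.
Attach person 1st person -hi (after consonant 'n') → golenainhi.
Attach number dual -z → golenainhiz.
Apply epenthesis: golenainhiz → golenainahiz.

golenainahiz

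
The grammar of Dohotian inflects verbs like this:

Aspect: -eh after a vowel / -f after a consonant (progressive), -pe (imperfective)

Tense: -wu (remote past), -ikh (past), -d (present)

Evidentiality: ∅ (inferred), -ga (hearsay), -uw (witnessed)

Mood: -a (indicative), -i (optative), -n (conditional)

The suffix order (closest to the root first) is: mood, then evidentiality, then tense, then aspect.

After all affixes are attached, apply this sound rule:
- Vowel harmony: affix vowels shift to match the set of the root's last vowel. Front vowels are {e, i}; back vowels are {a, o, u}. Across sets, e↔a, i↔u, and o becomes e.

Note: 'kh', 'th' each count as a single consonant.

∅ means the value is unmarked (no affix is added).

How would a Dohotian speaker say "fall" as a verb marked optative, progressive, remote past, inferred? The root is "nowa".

nowauwuah

Attach mood optative -i → nowai.
evidentiality = inferred: zero marking, form stays nowai.
Attach tense remote past -wu → nowaiwu.
Attach aspect progressive -eh (after vowel 'u') → nowaiwueh.
Apply vowel harmony: nowaiwueh → nowauwuah.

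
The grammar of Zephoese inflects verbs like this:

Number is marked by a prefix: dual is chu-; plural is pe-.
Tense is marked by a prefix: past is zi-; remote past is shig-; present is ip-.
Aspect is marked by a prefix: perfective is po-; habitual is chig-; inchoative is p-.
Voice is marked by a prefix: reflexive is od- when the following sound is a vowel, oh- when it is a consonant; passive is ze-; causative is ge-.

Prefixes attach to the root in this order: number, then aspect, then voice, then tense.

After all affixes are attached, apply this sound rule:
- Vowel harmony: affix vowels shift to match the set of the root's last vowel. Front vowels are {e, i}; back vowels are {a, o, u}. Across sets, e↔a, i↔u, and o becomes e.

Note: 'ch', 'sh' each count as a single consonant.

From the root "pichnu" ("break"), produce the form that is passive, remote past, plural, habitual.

Attach number plural pe- → pepichnu.
Attach aspect habitual chig- → chigpepichnu.
Attach voice passive ze- → zechigpepichnu.
Attach tense remote past shig- → shigzechigpepichnu.
Apply vowel harmony: shigzechigpepichnu → shugzachugpapichnu.

shugzachugpapichnu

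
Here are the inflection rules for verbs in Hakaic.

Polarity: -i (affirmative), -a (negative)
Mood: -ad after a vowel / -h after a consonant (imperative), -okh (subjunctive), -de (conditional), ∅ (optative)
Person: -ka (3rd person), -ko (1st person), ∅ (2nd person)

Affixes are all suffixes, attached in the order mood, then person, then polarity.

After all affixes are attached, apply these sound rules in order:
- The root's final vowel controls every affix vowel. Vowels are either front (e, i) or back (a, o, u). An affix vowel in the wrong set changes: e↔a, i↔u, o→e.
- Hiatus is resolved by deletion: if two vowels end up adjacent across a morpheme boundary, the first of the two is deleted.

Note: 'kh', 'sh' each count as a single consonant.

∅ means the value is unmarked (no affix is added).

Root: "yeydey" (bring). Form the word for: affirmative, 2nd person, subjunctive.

yeydeyekhi

Attach mood subjunctive -okh → yeydeyokh.
person = 2nd person: zero marking, form stays yeydeyokh.
Attach polarity affirmative -i → yeydeyokhi.
Apply vowel harmony: yeydeyokhi → yeydeyekhi.
Vowel deletion: no change.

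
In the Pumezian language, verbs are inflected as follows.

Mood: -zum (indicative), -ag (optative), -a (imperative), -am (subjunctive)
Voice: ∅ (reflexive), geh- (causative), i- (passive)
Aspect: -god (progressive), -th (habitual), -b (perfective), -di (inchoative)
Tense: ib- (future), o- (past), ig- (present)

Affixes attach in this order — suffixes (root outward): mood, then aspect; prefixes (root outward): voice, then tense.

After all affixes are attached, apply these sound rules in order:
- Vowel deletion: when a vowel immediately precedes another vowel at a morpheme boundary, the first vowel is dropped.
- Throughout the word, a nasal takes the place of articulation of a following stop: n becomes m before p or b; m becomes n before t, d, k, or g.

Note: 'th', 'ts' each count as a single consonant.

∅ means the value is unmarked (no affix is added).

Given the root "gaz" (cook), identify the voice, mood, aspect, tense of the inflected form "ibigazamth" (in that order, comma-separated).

Segment: ib-i-gaz-am-th.
voice: i- → passive.
mood: -am → subjunctive.
aspect: -th → habitual.
tense: ib- → future.

passive, subjunctive, habitual, future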